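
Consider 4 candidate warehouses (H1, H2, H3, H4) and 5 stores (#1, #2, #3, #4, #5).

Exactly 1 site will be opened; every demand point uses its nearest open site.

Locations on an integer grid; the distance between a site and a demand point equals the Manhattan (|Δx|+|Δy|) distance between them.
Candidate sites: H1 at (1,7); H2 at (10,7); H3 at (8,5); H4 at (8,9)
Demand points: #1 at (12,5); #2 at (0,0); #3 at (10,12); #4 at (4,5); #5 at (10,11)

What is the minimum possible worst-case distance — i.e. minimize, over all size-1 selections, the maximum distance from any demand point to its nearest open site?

Open {H3}.
  Farthest demand point is #2 at distance 13 (to H3); all others are ≤ 13.
With {H1} the worst case is 14.
With {H2} the worst case is 17.
No size-1 selection achieves below 13.

13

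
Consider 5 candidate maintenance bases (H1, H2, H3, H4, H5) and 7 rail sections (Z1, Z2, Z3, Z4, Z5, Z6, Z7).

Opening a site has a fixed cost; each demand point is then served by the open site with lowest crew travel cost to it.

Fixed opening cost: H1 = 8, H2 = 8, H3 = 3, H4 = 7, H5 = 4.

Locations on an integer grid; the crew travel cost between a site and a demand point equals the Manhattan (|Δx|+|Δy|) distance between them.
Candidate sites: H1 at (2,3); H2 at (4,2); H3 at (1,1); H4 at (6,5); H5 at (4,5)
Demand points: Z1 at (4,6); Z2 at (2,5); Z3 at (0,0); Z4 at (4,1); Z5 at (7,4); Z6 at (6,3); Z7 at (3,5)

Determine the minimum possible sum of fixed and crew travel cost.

24

Open {H3, H5}: assign each demand point to its cheapest open site.
  Z1→H5 1, Z2→H5 2, Z3→H3 2, Z4→H3 3, Z5→H5 4, Z6→H5 4, Z7→H5 1
  crew travel cost 17, fixed 7 → total 24.
Compare {H3, H4, H5}: crew travel cost 13 + fixed 14 = 27.
Compare {H5}: crew travel cost 25 + fixed 4 = 29.
Compare {H3, H4}: crew travel cost 19 + fixed 10 = 29.
All other subsets cost ≥ 27. Minimum total cost: 24.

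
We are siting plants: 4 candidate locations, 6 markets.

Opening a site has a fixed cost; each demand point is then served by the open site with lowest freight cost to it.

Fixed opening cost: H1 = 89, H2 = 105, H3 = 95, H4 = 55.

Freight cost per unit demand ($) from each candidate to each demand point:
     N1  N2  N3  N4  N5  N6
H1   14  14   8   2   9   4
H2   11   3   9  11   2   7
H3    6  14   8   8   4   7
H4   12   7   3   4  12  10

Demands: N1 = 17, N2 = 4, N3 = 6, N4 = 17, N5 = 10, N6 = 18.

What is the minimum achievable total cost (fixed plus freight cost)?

532

Open {H3, H4}: assign each demand point to its cheapest open site.
  N1→H3 17×6=102, N2→H4 4×7=28, N3→H4 6×3=18, N4→H4 17×4=68, N5→H3 10×4=40, N6→H3 18×7=126
  freight cost 382, fixed 150 → total 532.
Compare {H1, H3, H4}: freight cost 294 + fixed 239 = 533.
Compare {H1, H3}: freight cost 352 + fixed 184 = 536.
Compare {H1, H2}: freight cost 373 + fixed 194 = 567.
All other subsets cost ≥ 533. Minimum total cost: 532.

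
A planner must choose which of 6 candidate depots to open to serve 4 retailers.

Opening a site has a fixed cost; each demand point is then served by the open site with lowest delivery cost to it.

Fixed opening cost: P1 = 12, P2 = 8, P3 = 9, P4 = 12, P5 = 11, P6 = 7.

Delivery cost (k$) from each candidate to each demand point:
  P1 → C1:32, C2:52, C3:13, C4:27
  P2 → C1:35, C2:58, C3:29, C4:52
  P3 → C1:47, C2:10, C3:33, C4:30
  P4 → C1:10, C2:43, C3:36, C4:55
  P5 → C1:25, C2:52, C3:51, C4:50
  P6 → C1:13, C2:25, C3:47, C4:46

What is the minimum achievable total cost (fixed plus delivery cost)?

Open {P1, P3, P6}: assign each demand point to its cheapest open site.
  C1→P6 13, C2→P3 10, C3→P1 13, C4→P1 27
  delivery cost 63, fixed 28 → total 91.
Compare {P1, P3, P4}: delivery cost 60 + fixed 33 = 93.
Compare {P1, P6}: delivery cost 78 + fixed 19 = 97.
Compare {P1, P2, P3, P6}: delivery cost 63 + fixed 36 = 99.
All other subsets cost ≥ 93. Minimum total cost: 91.

91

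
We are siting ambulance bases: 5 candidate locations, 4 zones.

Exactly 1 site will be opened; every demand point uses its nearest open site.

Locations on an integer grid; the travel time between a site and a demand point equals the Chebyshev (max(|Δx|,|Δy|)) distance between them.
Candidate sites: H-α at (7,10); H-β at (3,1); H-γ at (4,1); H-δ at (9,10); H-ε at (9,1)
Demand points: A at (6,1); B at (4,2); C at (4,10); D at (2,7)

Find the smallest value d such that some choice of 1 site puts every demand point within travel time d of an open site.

9

Open {H-α}.
  Farthest demand point is A at travel time 9 (to H-α); all others are ≤ 9.
With {H-β} the worst case is 9.
With {H-γ} the worst case is 9.
No size-1 selection achieves below 9.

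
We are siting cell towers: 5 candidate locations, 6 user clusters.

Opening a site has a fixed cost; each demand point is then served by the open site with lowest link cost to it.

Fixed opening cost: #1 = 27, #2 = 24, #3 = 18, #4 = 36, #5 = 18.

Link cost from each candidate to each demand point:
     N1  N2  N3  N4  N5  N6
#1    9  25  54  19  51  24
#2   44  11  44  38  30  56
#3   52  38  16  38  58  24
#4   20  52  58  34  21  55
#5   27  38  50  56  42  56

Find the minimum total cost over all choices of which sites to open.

178

Open {#1, #2, #3}: assign each demand point to its cheapest open site.
  N1→#1 9, N2→#2 11, N3→#3 16, N4→#1 19, N5→#2 30, N6→#1 24
  link cost 109, fixed 69 → total 178.
Compare {#1, #2}: link cost 137 + fixed 51 = 188.
Compare {#1, #3}: link cost 144 + fixed 45 = 189.
Compare {#1, #3, #4}: link cost 114 + fixed 81 = 195.
All other subsets cost ≥ 188. Minimum total cost: 178.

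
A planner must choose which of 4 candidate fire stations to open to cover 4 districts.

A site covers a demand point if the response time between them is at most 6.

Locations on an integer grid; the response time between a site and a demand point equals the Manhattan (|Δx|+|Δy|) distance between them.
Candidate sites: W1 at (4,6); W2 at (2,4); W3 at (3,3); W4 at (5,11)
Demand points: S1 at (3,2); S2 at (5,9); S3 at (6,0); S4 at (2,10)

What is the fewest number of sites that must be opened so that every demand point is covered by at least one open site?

Coverage sets (demand points within 6 of each site):
  W1: {S1, S2, S4}
  W2: {S1, S4}
  W3: {S1, S3}
  W4: {S2, S4}
No single site covers all 4 demand points.
But {W1, W3} covers everything, so the minimum is 2.

2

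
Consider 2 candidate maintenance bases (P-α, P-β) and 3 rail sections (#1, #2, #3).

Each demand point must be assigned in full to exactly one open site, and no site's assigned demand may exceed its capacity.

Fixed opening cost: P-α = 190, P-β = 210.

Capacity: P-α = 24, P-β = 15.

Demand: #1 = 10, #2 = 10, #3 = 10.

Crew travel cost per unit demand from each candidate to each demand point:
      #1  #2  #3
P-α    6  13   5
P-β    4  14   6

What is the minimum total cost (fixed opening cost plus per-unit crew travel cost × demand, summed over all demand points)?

Open {P-α, P-β}; cheapest assignment that respects the capacities:
  P-α (cap 24, load 20): #2, #3 — cost 10×13 + 10×5 = 180
  P-β (cap 15, load 10): #1 — cost 10×4 = 40
  Shipping 220, fixed 400 → total 620.
  Any other capacity-feasible assignment to {P-α, P-β} ships for at least 220.
Total demand is 30 and no other set of sites has combined capacity ≥ 30, so {P-α, P-β} is the only feasible choice of open sites. Minimum: 620.

620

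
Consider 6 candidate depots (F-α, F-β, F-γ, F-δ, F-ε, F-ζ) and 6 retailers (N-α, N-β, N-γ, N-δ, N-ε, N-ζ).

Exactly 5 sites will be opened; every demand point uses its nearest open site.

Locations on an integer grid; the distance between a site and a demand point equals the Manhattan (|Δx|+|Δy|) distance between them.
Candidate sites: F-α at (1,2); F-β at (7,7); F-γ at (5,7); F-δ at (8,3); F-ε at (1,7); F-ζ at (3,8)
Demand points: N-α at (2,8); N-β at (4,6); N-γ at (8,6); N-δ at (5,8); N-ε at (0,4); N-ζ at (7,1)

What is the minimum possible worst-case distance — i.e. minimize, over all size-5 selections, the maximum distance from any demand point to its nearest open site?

Open {F-α, F-β, F-γ, F-δ, F-ε}.
  Farthest demand point is N-ε at distance 3 (to F-α); all others are ≤ 3.
With {F-α, F-β, F-γ, F-δ, F-ζ} the worst case is 3.
With {F-α, F-β, F-δ, F-ε, F-ζ} the worst case is 3.
No size-5 selection achieves below 3.

3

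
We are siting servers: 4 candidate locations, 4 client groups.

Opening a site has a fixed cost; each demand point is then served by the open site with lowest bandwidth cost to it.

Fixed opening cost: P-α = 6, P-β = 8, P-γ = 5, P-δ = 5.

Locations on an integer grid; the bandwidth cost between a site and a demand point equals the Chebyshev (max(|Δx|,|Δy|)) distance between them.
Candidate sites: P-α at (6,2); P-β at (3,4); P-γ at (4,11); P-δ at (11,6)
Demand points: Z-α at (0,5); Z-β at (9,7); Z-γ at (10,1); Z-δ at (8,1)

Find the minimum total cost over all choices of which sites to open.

23

Open {P-α}: assign each demand point to its cheapest open site.
  Z-α→P-α 6, Z-β→P-α 5, Z-γ→P-α 4, Z-δ→P-α 2
  bandwidth cost 17, fixed 6 → total 23.
Compare {P-α, P-δ}: bandwidth cost 14 + fixed 11 = 25.
Compare {P-δ}: bandwidth cost 23 + fixed 5 = 28.
Compare {P-α, P-β}: bandwidth cost 14 + fixed 14 = 28.
All other subsets cost ≥ 25. Minimum total cost: 23.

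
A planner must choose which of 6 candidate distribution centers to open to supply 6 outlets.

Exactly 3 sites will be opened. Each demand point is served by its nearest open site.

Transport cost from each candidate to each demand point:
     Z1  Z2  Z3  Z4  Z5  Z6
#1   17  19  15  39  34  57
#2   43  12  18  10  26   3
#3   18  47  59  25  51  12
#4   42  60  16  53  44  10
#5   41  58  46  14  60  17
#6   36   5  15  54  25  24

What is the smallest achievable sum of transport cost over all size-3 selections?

Open {#1, #2, #6}.
  Z1→#1 17, Z2→#6 5, Z3→#1 15, Z4→#2 10, Z5→#6 25, Z6→#2 3  ⇒ total 75.
Compare {#2, #3, #6}: total 76.
Compare {#1, #2, #3}: total 83.
No size-3 selection does better; minimum is 75.

75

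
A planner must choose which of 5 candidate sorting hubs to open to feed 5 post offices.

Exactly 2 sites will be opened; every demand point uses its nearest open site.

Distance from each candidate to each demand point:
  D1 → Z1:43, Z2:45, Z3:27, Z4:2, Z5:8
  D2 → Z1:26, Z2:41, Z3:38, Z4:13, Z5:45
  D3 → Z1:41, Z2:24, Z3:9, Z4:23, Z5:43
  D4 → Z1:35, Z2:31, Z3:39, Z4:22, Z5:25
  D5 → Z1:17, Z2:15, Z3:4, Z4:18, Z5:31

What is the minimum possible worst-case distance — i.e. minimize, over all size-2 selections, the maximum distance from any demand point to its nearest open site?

Open {D1, D5}.
  Farthest demand point is Z1 at distance 17 (to D5); all others are ≤ 17.
With {D4, D5} the worst case is 25.
With {D2, D5} the worst case is 31.
No size-2 selection achieves below 17.

17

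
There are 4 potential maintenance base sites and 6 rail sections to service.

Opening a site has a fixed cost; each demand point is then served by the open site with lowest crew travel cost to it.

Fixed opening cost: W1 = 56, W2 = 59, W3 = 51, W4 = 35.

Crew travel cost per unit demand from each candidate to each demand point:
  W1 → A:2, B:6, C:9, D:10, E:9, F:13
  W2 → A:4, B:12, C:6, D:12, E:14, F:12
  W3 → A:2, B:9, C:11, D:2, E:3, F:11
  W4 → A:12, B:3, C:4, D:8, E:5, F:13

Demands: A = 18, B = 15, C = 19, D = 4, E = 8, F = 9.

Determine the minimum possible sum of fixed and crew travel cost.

374

Open {W3, W4}: assign each demand point to its cheapest open site.
  A→W3 18×2=36, B→W4 15×3=45, C→W4 19×4=76, D→W3 4×2=8, E→W3 8×3=24, F→W3 9×11=99
  crew travel cost 288, fixed 86 → total 374.
Compare {W1, W3, W4}: crew travel cost 288 + fixed 142 = 430.
Compare {W2, W3, W4}: crew travel cost 288 + fixed 145 = 433.
Compare {W1, W4}: crew travel cost 346 + fixed 91 = 437.
All other subsets cost ≥ 430. Minimum total cost: 374.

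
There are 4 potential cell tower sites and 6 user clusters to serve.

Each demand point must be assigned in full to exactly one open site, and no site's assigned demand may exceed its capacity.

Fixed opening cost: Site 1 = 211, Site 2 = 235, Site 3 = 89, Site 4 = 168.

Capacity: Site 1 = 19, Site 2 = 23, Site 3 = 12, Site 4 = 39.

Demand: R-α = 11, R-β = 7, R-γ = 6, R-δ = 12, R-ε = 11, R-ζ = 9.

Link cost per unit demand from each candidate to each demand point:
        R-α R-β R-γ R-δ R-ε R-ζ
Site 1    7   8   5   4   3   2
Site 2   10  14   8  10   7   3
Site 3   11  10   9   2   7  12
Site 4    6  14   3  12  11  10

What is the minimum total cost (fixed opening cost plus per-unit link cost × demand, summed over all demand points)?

755

Open {Site 1, Site 3, Site 4}; cheapest assignment that respects the capacities:
  Site 1 (cap 19, load 18): R-β, R-ε — cost 7×8 + 11×3 = 89
  Site 3 (cap 12, load 12): R-δ — cost 12×2 = 24
  Site 4 (cap 39, load 26): R-α, R-γ, R-ζ — cost 11×6 + 6×3 + 9×10 = 174
  Shipping 287, fixed 468 → total 755.
  Any other capacity-feasible assignment to {Site 1, Site 3, Site 4} ships for at least 287.
Compare {Site 1, Site 4}: its best feasible assignment gives total 778.
Compare {Site 2, Site 3, Site 4}: its best feasible assignment gives total 802.
Every other set of open sites that can feasibly serve all demand totals ≥ 778 even under its best assignment. Minimum: 755.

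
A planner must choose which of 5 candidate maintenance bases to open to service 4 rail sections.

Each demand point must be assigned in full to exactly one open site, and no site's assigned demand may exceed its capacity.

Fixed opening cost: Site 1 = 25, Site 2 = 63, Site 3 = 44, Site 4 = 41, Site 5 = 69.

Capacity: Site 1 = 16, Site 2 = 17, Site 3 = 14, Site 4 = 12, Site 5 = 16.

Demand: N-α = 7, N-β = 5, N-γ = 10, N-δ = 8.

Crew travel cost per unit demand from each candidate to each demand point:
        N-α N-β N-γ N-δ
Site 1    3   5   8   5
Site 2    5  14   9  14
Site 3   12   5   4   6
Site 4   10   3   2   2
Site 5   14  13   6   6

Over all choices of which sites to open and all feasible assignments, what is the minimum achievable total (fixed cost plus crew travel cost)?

Open {Site 1, Site 3, Site 4}; cheapest assignment that respects the capacities:
  Site 1 (cap 16, load 12): N-α, N-β — cost 7×3 + 5×5 = 46
  Site 3 (cap 14, load 10): N-γ — cost 10×4 = 40
  Site 4 (cap 12, load 8): N-δ — cost 8×2 = 16
  Shipping 102, fixed 110 → total 212.
  Any other capacity-feasible assignment to {Site 1, Site 3, Site 4} ships for at least 102.
Compare {Site 1, Site 2, Site 4}: its best feasible assignment gives total 249.
Compare {Site 1, Site 4, Site 5}: its best feasible assignment gives total 249.
Every other set of open sites that can feasibly serve all demand totals ≥ 249 even under its best assignment. Minimum: 212.

212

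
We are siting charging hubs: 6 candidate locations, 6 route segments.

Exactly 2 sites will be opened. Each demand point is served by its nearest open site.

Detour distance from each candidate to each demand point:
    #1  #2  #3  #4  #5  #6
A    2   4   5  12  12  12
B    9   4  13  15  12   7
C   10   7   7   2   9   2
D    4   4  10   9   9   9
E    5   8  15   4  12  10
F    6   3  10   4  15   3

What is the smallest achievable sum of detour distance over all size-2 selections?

Open {A, C}.
  #1→A 2, #2→A 4, #3→A 5, #4→C 2, #5→C 9, #6→C 2  ⇒ total 24.
Compare {C, D}: total 28.
Compare {A, F}: total 29.
No size-2 selection does better; minimum is 24.

24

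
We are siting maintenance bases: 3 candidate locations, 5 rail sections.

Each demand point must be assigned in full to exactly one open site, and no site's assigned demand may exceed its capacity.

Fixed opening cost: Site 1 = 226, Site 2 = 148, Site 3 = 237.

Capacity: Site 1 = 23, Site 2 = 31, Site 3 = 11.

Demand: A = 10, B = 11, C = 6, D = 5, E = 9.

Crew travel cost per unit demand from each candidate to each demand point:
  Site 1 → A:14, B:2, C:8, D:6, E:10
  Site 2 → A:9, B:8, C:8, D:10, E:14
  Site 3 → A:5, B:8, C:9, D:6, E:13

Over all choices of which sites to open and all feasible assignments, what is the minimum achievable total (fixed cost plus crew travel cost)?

674

Open {Site 1, Site 2}; cheapest assignment that respects the capacities:
  Site 1 (cap 23, load 20): B, E — cost 11×2 + 9×10 = 112
  Site 2 (cap 31, load 21): A, C, D — cost 10×9 + 6×8 + 5×10 = 188
  Shipping 300, fixed 374 → total 674.
  Any other capacity-feasible assignment to {Site 1, Site 2} ships for at least 300.
Compare {Site 2, Site 3}: its best feasible assignment gives total 747.
Compare {Site 1, Site 2, Site 3}: its best feasible assignment gives total 871.
Every other set of open sites that can feasibly serve all demand totals ≥ 747 even under its best assignment. Minimum: 674.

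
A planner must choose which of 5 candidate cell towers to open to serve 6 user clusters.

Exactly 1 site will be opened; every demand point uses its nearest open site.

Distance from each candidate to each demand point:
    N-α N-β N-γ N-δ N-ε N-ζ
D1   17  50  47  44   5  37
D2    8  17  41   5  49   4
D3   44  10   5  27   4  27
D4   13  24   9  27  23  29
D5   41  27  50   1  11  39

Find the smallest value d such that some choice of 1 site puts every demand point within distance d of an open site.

29

Open {D4}.
  Farthest demand point is N-ζ at distance 29 (to D4); all others are ≤ 29.
With {D3} the worst case is 44.
With {D2} the worst case is 49.
No size-1 selection achieves below 29.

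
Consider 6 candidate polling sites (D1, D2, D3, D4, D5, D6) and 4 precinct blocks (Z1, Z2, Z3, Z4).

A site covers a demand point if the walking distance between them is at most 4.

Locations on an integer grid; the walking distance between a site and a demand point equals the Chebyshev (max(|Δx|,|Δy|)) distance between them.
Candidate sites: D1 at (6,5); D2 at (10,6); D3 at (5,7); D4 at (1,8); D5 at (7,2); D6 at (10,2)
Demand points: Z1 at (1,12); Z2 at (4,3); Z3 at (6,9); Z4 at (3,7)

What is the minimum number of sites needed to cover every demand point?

2

Coverage sets (demand points within 4 of each site):
  D1: {Z2, Z3, Z4}
  D2: {Z3}
  D3: {Z2, Z3, Z4}
  D4: {Z1, Z4}
  D5: {Z2}
  D6: {}
No single site covers all 4 demand points.
But {D1, D4} covers everything, so the minimum is 2.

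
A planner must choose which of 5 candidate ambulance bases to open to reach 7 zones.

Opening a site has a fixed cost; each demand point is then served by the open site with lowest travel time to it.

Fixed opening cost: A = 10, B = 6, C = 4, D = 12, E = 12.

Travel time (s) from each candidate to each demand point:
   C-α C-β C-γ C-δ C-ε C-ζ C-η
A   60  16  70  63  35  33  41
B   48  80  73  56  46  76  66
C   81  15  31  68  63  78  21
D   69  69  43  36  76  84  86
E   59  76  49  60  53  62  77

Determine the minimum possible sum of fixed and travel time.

Open {A, B, C, D}: assign each demand point to its cheapest open site.
  C-α→B 48, C-β→C 15, C-γ→C 31, C-δ→D 36, C-ε→A 35, C-ζ→A 33, C-η→C 21
  travel time 219, fixed 32 → total 251.
Compare {A, C, D}: travel time 231 + fixed 26 = 257.
Compare {A, B, C}: travel time 239 + fixed 20 = 259.
Compare {A, B, C, D, E}: travel time 219 + fixed 44 = 263.
All other subsets cost ≥ 257. Minimum total cost: 251.

251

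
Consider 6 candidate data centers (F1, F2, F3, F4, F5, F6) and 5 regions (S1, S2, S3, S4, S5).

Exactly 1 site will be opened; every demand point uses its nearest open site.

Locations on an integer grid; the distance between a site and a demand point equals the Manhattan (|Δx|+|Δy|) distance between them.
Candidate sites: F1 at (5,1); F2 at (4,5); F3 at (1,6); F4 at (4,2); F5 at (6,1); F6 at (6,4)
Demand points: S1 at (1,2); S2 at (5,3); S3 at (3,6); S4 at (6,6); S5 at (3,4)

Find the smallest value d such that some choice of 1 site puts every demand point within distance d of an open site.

6

Open {F2}.
  Farthest demand point is S1 at distance 6 (to F2); all others are ≤ 6.
With {F4} the worst case is 6.
With {F1} the worst case is 7.
No size-1 selection achieves below 6.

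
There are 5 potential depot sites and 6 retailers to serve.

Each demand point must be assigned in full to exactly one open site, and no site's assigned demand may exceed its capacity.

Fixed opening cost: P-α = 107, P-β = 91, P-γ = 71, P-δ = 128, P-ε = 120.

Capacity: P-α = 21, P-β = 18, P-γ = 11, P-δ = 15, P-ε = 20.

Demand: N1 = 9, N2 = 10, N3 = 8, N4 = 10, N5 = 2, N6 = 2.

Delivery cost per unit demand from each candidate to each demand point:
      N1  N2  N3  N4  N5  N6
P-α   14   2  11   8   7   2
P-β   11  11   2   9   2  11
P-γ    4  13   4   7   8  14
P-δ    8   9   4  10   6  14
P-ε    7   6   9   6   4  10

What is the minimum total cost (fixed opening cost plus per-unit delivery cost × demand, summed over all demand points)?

Open {P-α, P-β, P-γ}; cheapest assignment that respects the capacities:
  P-α (cap 21, load 20): N2, N4 — cost 10×2 + 10×8 = 100
  P-β (cap 18, load 12): N3, N5, N6 — cost 8×2 + 2×2 + 2×11 = 42
  P-γ (cap 11, load 9): N1 — cost 9×4 = 36
  Shipping 178, fixed 269 → total 447.
  Any other capacity-feasible assignment to {P-α, P-β, P-γ} ships for at least 178.
Compare {P-β, P-γ, P-ε}: its best feasible assignment gives total 480.
Compare {P-α, P-β, P-ε}: its best feasible assignment gives total 485.
Every other set of open sites that can feasibly serve all demand totals ≥ 480 even under its best assignment. Minimum: 447.

447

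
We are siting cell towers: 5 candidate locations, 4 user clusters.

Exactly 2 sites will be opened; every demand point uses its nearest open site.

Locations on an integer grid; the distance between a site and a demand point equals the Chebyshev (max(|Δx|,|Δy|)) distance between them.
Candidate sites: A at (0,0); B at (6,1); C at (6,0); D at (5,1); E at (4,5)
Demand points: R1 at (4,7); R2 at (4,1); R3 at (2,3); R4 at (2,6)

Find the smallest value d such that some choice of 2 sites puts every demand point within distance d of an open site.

Open {B, E}.
  Farthest demand point is R1 at distance 2 (to E); all others are ≤ 2.
With {C, E} the worst case is 2.
With {D, E} the worst case is 2.
No size-2 selection achieves below 2.

2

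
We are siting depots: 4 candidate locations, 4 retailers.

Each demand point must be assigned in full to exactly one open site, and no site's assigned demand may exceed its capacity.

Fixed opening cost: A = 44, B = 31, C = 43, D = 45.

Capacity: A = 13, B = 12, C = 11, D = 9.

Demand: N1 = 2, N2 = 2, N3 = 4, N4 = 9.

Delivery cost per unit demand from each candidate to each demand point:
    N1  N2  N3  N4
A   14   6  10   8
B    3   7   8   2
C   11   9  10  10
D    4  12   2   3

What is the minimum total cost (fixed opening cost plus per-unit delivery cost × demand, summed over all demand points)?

124

Open {B, D}; cheapest assignment that respects the capacities:
  B (cap 12, load 11): N2, N4 — cost 2×7 + 9×2 = 32
  D (cap 9, load 6): N1, N3 — cost 2×4 + 4×2 = 16
  Shipping 48, fixed 76 → total 124.
  Any other capacity-feasible assignment to {B, D} ships for at least 48.
Compare {A, B}: its best feasible assignment gives total 151.
Compare {B, C}: its best feasible assignment gives total 156.
Every other set of open sites that can feasibly serve all demand totals ≥ 151 even under its best assignment. Minimum: 124.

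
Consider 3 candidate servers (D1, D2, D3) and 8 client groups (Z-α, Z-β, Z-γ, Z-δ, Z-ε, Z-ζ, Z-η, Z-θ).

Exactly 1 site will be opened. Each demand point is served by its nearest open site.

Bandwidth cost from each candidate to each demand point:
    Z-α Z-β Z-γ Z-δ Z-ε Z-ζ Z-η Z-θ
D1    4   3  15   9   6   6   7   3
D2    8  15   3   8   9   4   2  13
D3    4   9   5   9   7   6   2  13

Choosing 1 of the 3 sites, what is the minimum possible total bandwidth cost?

53

Open {D1}.
  Z-α→D1 4, Z-β→D1 3, Z-γ→D1 15, Z-δ→D1 9, Z-ε→D1 6, Z-ζ→D1 6, Z-η→D1 7, Z-θ→D1 3  ⇒ total 53.
Compare {D3}: total 55.
Compare {D2}: total 62.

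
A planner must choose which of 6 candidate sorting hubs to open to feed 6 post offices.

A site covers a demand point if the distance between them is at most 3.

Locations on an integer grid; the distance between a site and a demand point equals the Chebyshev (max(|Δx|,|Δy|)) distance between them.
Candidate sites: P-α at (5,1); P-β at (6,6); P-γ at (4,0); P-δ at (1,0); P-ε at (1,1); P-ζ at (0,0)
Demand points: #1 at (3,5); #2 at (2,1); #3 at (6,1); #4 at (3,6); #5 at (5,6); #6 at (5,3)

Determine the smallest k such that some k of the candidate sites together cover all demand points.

Coverage sets (demand points within 3 of each site):
  P-α: {#2, #3, #6}
  P-β: {#1, #4, #5, #6}
  P-γ: {#2, #3, #6}
  P-δ: {#2}
  P-ε: {#2}
  P-ζ: {#2}
No single site covers all 6 demand points.
But {P-α, P-β} covers everything, so the minimum is 2.

2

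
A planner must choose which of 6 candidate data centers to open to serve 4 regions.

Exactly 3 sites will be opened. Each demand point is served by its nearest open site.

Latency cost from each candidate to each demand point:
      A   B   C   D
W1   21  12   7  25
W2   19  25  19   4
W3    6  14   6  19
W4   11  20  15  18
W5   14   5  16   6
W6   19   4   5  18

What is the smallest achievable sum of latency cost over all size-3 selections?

19

Open {W2, W3, W6}.
  A→W3 6, B→W6 4, C→W6 5, D→W2 4  ⇒ total 19.
Compare {W2, W3, W5}: total 21.
Compare {W3, W5, W6}: total 21.
No size-3 selection does better; minimum is 19.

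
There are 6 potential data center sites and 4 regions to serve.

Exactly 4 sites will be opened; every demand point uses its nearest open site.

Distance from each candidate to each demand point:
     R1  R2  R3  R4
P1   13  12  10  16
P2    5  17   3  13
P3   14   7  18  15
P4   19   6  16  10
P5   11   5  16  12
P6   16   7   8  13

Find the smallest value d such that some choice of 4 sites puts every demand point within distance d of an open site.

Open {P1, P2, P3, P4}.
  Farthest demand point is R4 at distance 10 (to P4); all others are ≤ 10.
With {P1, P2, P4, P5} the worst case is 10.
With {P1, P2, P4, P6} the worst case is 10.
No size-4 selection achieves below 10.

10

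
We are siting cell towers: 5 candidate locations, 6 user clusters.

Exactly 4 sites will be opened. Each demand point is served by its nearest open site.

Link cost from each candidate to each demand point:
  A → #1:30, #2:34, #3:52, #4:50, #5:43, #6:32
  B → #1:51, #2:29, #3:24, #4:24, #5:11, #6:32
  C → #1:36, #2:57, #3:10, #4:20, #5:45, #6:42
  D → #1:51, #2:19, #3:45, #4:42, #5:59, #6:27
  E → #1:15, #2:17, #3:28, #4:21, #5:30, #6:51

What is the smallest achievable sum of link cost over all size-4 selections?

100

Open {B, C, D, E}.
  #1→E 15, #2→E 17, #3→C 10, #4→C 20, #5→B 11, #6→D 27  ⇒ total 100.
Compare {A, B, C, E}: total 105.
Compare {A, B, D, E}: total 115.
No size-4 selection does better; minimum is 100.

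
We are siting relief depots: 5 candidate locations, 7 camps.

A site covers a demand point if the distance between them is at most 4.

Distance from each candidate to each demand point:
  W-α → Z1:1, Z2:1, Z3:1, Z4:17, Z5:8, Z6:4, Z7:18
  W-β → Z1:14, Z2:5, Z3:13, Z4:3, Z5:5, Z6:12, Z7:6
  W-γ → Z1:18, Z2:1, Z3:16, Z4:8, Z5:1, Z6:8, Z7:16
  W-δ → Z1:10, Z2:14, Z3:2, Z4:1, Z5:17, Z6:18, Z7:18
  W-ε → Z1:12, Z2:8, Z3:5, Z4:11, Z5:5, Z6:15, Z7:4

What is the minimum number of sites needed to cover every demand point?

4

Coverage sets (demand points within 4 of each site):
  W-α: {Z1, Z2, Z3, Z6}
  W-β: {Z4}
  W-γ: {Z2, Z5}
  W-δ: {Z3, Z4}
  W-ε: {Z7}
No 3 sites suffice: every size-3 union leaves at least one demand point uncovered.
But {W-α, W-β, W-γ, W-ε} covers everything, so the minimum is 4.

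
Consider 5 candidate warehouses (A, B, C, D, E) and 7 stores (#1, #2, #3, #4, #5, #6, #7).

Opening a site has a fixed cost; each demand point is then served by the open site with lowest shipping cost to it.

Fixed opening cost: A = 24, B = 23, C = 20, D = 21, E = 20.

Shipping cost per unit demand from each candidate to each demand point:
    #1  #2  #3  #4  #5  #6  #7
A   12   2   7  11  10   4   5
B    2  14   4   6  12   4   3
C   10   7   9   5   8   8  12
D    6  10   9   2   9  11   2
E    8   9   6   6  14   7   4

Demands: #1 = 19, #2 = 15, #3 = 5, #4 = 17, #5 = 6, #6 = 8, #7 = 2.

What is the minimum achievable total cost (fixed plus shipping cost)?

Open {A, B, D}: assign each demand point to its cheapest open site.
  #1→B 19×2=38, #2→A 15×2=30, #3→B 5×4=20, #4→D 17×2=34, #5→D 6×9=54, #6→A 8×4=32, #7→D 2×2=4
  shipping cost 212, fixed 68 → total 280.
Compare {A, B, C, D}: shipping cost 206 + fixed 88 = 294.
Compare {A, B, D, E}: shipping cost 212 + fixed 88 = 300.
Compare {A, B, C, D, E}: shipping cost 206 + fixed 108 = 314.
All other subsets cost ≥ 294. Minimum total cost: 280.

280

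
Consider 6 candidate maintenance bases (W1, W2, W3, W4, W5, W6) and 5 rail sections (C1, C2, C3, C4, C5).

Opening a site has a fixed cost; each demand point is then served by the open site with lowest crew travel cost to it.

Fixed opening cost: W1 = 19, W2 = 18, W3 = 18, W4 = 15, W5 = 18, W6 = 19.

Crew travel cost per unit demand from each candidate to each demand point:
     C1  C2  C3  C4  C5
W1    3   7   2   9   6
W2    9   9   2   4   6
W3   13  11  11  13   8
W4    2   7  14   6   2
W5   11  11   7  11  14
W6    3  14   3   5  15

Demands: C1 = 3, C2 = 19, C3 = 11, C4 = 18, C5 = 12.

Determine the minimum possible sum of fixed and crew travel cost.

Open {W2, W4}: assign each demand point to its cheapest open site.
  C1→W4 3×2=6, C2→W4 19×7=133, C3→W2 11×2=22, C4→W2 18×4=72, C5→W4 12×2=24
  crew travel cost 257, fixed 33 → total 290.
Compare {W2, W3, W4}: crew travel cost 257 + fixed 51 = 308.
Compare {W2, W4, W5}: crew travel cost 257 + fixed 51 = 308.
Compare {W1, W2, W4}: crew travel cost 257 + fixed 52 = 309.
All other subsets cost ≥ 308. Minimum total cost: 290.

290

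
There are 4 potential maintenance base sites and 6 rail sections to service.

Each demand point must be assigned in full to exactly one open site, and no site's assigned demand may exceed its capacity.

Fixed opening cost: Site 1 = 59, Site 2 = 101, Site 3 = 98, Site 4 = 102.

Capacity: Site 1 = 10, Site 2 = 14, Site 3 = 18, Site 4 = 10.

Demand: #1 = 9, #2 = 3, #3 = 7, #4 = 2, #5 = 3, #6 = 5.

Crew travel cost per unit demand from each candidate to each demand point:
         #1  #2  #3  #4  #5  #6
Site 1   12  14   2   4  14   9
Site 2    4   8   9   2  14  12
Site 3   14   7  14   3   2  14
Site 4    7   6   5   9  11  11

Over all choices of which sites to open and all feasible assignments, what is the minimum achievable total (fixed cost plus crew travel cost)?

Open {Site 1, Site 2, Site 3}; cheapest assignment that respects the capacities:
  Site 1 (cap 10, load 7): #3 — cost 7×2 = 14
  Site 2 (cap 14, load 14): #1, #6 — cost 9×4 + 5×12 = 96
  Site 3 (cap 18, load 8): #2, #4, #5 — cost 3×7 + 2×3 + 3×2 = 33
  Shipping 143, fixed 258 → total 401.
  Any other capacity-feasible assignment to {Site 1, Site 2, Site 3} ships for at least 143.
Compare {Site 2, Site 3}: its best feasible assignment gives total 426.
Compare {Site 1, Site 2, Site 4}: its best feasible assignment gives total 428.
Every other set of open sites that can feasibly serve all demand totals ≥ 426 even under its best assignment. Minimum: 401.

401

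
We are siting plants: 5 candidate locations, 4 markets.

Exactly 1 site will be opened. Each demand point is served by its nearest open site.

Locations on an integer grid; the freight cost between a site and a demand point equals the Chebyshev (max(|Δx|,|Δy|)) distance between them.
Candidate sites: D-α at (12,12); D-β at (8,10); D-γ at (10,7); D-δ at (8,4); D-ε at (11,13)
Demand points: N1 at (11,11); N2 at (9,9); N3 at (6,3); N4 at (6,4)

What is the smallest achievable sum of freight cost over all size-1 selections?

14

Open {D-γ}.
  N1→D-γ 4, N2→D-γ 2, N3→D-γ 4, N4→D-γ 4  ⇒ total 14.
Compare {D-δ}: total 16.
Compare {D-β}: total 17.
No size-1 selection does better; minimum is 14.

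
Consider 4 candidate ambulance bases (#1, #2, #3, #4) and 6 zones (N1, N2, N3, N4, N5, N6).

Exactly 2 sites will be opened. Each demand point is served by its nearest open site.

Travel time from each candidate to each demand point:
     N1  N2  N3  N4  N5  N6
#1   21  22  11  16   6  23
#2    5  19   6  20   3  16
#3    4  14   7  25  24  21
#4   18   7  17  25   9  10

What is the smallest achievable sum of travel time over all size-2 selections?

Open {#2, #4}.
  N1→#2 5, N2→#4 7, N3→#2 6, N4→#2 20, N5→#2 3, N6→#4 10  ⇒ total 51.
Compare {#3, #4}: total 62.
Compare {#2, #3}: total 63.
No size-2 selection does better; minimum is 51.

51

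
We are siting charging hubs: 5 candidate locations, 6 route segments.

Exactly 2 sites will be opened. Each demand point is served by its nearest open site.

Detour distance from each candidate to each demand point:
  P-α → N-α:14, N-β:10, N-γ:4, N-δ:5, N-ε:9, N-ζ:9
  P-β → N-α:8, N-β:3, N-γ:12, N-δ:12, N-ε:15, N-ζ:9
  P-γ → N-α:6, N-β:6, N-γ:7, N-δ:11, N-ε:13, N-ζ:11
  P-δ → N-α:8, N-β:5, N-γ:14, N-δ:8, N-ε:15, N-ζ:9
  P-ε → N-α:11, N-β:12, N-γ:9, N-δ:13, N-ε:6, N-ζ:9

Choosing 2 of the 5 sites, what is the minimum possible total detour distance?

38

Open {P-α, P-β}.
  N-α→P-β 8, N-β→P-β 3, N-γ→P-α 4, N-δ→P-α 5, N-ε→P-α 9, N-ζ→P-α 9  ⇒ total 38.
Compare {P-α, P-γ}: total 39.
Compare {P-α, P-δ}: total 40.
No size-2 selection does better; minimum is 38.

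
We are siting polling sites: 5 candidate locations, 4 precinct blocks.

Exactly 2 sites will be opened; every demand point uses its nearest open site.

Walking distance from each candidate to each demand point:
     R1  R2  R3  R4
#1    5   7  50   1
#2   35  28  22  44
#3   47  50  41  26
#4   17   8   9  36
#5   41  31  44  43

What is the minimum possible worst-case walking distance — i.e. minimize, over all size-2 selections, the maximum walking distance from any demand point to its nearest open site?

9

Open {#1, #4}.
  Farthest demand point is R3 at walking distance 9 (to #4); all others are ≤ 9.
With {#1, #2} the worst case is 22.
With {#3, #4} the worst case is 26.
No size-2 selection achieves below 9.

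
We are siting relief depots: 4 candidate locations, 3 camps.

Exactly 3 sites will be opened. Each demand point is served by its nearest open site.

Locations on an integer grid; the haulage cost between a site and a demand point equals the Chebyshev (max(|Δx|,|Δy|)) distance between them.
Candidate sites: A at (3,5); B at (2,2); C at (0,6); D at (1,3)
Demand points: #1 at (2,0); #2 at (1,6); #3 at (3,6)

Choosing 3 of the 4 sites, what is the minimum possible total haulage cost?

4

Open {A, B, C}.
  #1→B 2, #2→C 1, #3→A 1  ⇒ total 4.
Compare {A, B, D}: total 5.
Compare {A, C, D}: total 5.
No size-3 selection does better; minimum is 4.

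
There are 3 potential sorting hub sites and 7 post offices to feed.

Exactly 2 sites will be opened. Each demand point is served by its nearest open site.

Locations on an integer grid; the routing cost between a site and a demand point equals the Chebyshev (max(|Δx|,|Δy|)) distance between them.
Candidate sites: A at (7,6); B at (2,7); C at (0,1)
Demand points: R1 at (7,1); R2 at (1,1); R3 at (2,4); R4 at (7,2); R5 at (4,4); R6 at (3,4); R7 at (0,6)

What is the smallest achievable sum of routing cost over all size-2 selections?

Open {B, C}.
  R1→B 6, R2→C 1, R3→B 3, R4→B 5, R5→B 3, R6→B 3, R7→B 2  ⇒ total 23.
Compare {A, C}: total 24.
Compare {A, B}: total 26.

23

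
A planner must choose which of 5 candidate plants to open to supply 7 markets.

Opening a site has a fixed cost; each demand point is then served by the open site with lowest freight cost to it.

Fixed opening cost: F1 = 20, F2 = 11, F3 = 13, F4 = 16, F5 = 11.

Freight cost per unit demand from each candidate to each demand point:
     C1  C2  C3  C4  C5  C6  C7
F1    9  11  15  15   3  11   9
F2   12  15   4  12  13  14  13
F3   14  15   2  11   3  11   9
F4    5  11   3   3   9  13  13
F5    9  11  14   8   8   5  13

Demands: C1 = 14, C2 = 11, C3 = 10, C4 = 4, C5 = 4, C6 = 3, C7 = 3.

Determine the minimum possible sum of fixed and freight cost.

Open {F3, F4, F5}: assign each demand point to its cheapest open site.
  C1→F4 14×5=70, C2→F4 11×11=121, C3→F3 10×2=20, C4→F4 4×3=12, C5→F3 4×3=12, C6→F5 3×5=15, C7→F3 3×9=27
  freight cost 277, fixed 40 → total 317.
Compare {F3, F4}: freight cost 295 + fixed 29 = 324.
Compare {F2, F3, F4, F5}: freight cost 277 + fixed 51 = 328.
Compare {F1, F4, F5}: freight cost 287 + fixed 47 = 334.
All other subsets cost ≥ 324. Minimum total cost: 317.

317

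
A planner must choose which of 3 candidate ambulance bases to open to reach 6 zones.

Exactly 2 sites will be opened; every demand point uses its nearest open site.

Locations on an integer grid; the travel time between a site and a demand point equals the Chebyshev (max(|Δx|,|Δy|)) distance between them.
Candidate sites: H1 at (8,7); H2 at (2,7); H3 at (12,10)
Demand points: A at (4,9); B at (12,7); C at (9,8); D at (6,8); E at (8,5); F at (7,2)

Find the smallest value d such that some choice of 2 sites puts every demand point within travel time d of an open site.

Open {H1, H2}.
  Farthest demand point is F at travel time 5 (to H1); all others are ≤ 5.
With {H1, H3} the worst case is 5.
With {H2, H3} the worst case is 5.
No size-2 selection achieves below 5.

5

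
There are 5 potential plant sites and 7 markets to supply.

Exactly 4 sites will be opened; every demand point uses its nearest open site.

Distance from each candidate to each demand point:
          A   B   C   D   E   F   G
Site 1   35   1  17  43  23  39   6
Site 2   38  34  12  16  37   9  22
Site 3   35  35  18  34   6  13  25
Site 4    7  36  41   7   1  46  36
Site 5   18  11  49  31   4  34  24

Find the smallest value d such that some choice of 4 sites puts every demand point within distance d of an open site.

Open {Site 1, Site 2, Site 3, Site 4}.
  Farthest demand point is C at distance 12 (to Site 2); all others are ≤ 12.
With {Site 1, Site 2, Site 4, Site 5} the worst case is 12.
With {Site 1, Site 3, Site 4, Site 5} the worst case is 17.
No size-4 selection achieves below 12.

12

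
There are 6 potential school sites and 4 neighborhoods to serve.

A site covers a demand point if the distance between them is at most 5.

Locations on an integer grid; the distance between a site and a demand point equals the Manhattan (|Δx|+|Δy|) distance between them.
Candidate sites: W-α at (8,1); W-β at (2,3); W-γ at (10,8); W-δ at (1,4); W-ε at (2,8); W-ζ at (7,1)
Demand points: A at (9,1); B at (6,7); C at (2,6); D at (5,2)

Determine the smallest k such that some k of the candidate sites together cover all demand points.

2

Coverage sets (demand points within 5 of each site):
  W-α: {A, D}
  W-β: {C, D}
  W-γ: {B}
  W-δ: {C}
  W-ε: {B, C}
  W-ζ: {A, D}
No single site covers all 4 demand points.
But {W-α, W-ε} covers everything, so the minimum is 2.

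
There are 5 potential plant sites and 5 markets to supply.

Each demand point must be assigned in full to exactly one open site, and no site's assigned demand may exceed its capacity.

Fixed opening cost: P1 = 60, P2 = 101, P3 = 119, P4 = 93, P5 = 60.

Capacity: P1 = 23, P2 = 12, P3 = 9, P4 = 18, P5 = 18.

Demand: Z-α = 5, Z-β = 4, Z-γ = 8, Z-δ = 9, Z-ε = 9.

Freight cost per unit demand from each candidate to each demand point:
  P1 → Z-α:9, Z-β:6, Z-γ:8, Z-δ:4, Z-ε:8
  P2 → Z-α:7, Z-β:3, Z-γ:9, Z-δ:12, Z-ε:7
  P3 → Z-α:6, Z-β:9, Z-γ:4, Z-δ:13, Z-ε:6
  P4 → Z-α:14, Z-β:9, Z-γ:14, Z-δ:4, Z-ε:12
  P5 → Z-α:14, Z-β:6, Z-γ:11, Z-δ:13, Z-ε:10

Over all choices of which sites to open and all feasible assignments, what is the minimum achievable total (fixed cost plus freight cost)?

379

Open {P1, P5}; cheapest assignment that respects the capacities:
  P1 (cap 23, load 22): Z-α, Z-γ, Z-δ — cost 5×9 + 8×8 + 9×4 = 145
  P5 (cap 18, load 13): Z-β, Z-ε — cost 4×6 + 9×10 = 114
  Shipping 259, fixed 120 → total 379.
  Any other capacity-feasible assignment to {P1, P5} ships for at least 259.
Compare {P1, P2}: its best feasible assignment gives total 398.
Compare {P1, P4}: its best feasible assignment gives total 406.
Every other set of open sites that can feasibly serve all demand totals ≥ 398 even under its best assignment. Minimum: 379.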